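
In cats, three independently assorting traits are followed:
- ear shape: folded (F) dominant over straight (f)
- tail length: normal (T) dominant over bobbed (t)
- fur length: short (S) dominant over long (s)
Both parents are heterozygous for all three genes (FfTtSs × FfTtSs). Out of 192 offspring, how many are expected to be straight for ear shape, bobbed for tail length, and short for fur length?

Trihybrid cross: FfTtSs × FfTtSs
Each trait segregates independently with a 3:1 phenotypic ratio, so each gene contributes 3/4 (dominant) or 1/4 (recessive).
Target: straight (ear shape), bobbed (tail length), short (fur length)
Probability = product of independent per-trait probabilities
= 1/4 × 1/4 × 3/4 = 3/64
Expected count = 3/64 × 192 = 9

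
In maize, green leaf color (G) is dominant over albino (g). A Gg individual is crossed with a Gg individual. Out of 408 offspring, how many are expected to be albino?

Punnett square for Gg × Gg:
Offspring genotypes: 1 GG, 2 Gg, 1 gg
green: 3, albino: 1
albino: 1 out of 4 → fraction 1/4
Expected count = 1/4 × 408 = 102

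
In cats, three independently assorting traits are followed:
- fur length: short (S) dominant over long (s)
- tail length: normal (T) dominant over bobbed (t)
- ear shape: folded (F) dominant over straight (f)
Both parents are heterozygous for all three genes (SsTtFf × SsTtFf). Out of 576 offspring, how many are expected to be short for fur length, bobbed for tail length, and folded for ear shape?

Trihybrid cross: SsTtFf × SsTtFf
Each trait segregates independently with a 3:1 phenotypic ratio, so each gene contributes 3/4 (dominant) or 1/4 (recessive).
Target: short (fur length), bobbed (tail length), folded (ear shape)
Probability = product of independent per-trait probabilities
= 3/4 × 1/4 × 3/4 = 9/64
Expected count = 9/64 × 576 = 81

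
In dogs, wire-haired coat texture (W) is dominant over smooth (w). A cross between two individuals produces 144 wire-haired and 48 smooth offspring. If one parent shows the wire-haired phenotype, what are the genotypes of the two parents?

Observed offspring: 144 wire-haired, 48 smooth
The observed ratio simplifies to 3:1. Smooth (ww) offspring appear, so each parent must contribute one w allele. The parent stated to show wire-haired carries W, so it is Ww. The other parent is then either Ww or ww: Ww × ww would give a 1:1 split, whereas Ww × Ww gives 3:1 — matching the data. So both parents are heterozygous (Ww × Ww).
Parent genotypes: Ww × Ww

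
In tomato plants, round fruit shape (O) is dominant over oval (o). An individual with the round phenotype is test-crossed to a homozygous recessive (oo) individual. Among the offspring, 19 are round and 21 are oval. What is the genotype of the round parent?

Test cross: ? × oo
Offspring: 19 round, 21 oval — approximately 1:1.
A 1:1 ratio in a test cross indicates the unknown parent is heterozygous (Oo).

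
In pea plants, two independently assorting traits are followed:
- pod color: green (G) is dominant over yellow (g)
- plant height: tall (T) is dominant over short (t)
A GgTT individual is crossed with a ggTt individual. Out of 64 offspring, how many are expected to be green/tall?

Dihybrid cross GgTT × ggTt — consider each gene separately:
pod color: Gg × gg → 2 Gg, 2 gg → 2 G_ : 2 gg (out of 4)
plant height: TT × Tt → 2 TT, 2 Tt → 4 T_ (out of 4)
Combine (counts out of 4 × 4 = 16): green/tall (G_T_) = 2×4 = 8; yellow/tall (ggT_) = 2×4 = 8
Phenotype counts (out of 16): 8 green/tall, 8 yellow/tall
green/tall: 8 out of 16 → fraction 1/2
Expected count = 1/2 × 64 = 32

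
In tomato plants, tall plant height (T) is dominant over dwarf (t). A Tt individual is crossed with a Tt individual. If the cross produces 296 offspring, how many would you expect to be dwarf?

Punnett square for Tt × Tt:
Offspring genotypes: 1 TT, 2 Tt, 1 tt
tall: 3, dwarf: 1
dwarf: 1 out of 4 → fraction 1/4
Expected count = 1/4 × 296 = 74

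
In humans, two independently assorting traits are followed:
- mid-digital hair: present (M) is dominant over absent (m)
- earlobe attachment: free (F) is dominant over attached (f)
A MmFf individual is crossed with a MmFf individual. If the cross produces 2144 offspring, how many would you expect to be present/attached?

Dihybrid cross MmFf × MmFf — consider each gene separately:
mid-digital hair: Mm × Mm → 1 MM, 2 Mm, 1 mm → 3 M_ : 1 mm (out of 4)
earlobe attachment: Ff × Ff → 1 FF, 2 Ff, 1 ff → 3 F_ : 1 ff (out of 4)
Combine (counts out of 4 × 4 = 16): present/free (M_F_) = 3×3 = 9; present/attached (M_ff) = 3×1 = 3; absent/free (mmF_) = 1×3 = 3; absent/attached (mmff) = 1×1 = 1
Phenotype counts (out of 16): 9 present/free, 3 present/attached, 3 absent/free, 1 absent/attached
present/attached: 3 out of 16 → fraction 3/16
Expected count = 3/16 × 2144 = 402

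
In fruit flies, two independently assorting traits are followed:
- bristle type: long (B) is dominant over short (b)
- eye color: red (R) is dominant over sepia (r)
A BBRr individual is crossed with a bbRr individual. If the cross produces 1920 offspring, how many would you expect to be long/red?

Dihybrid cross BBRr × bbRr — consider each gene separately:
bristle type: BB × bb → 4 Bb → 4 B_ (out of 4)
eye color: Rr × Rr → 1 RR, 2 Rr, 1 rr → 3 R_ : 1 rr (out of 4)
Combine (counts out of 4 × 4 = 16): long/red (B_R_) = 4×3 = 12; long/sepia (B_rr) = 4×1 = 4
Phenotype counts (out of 16): 12 long/red, 4 long/sepia
long/red: 12 out of 16 → fraction 3/4
Expected count = 3/4 × 1920 = 1440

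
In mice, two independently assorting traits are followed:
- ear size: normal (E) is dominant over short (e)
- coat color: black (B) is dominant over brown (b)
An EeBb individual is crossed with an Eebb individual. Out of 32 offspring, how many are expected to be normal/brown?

Dihybrid cross EeBb × Eebb — consider each gene separately:
ear size: Ee × Ee → 1 EE, 2 Ee, 1 ee → 3 E_ : 1 ee (out of 4)
coat color: Bb × bb → 2 Bb, 2 bb → 2 B_ : 2 bb (out of 4)
Combine (counts out of 4 × 4 = 16): normal/black (E_B_) = 3×2 = 6; normal/brown (E_bb) = 3×2 = 6; short/black (eeB_) = 1×2 = 2; short/brown (eebb) = 1×2 = 2
Phenotype counts (out of 16): 6 normal/black, 6 normal/brown, 2 short/black, 2 short/brown
normal/brown: 6 out of 16 → fraction 3/8
Expected count = 3/8 × 32 = 12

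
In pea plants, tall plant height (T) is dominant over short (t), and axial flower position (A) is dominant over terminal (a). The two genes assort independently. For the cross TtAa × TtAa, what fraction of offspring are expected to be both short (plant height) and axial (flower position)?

Dihybrid cross TtAa × TtAa — consider each gene separately:
plant height: Tt × Tt → 1 TT, 2 Tt, 1 tt → 3 T_ : 1 tt (out of 4)
flower position: Aa × Aa → 1 AA, 2 Aa, 1 aa → 3 A_ : 1 aa (out of 4)
Looking for: short (tt) and axial (A_)
P(short) = 1/4, P(axial) = 3/4
P(both) = 1/4 × 3/4 = 3/16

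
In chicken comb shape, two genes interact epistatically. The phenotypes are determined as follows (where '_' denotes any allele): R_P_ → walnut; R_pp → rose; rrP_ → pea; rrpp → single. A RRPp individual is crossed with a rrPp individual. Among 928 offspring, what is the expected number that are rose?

Cross: RRPp × rrPp — consider each gene separately:
R gene: RR × rr → 4 Rr → 4 R_ (out of 4)
P gene: Pp × Pp → 1 PP, 2 Pp, 1 pp → 3 P_ : 1 pp (out of 4)
Genotype classes (out of 4 × 4 = 16): R_P_ = 4×3 = 12; R_pp = 4×1 = 4
Apply the phenotype rules: R_P_ (12) → walnut; R_pp (4) → rose
Phenotype counts (out of 16): 12 walnut, 4 rose
rose: 4 out of 16 → fraction 1/4
Expected count = 1/4 × 928 = 232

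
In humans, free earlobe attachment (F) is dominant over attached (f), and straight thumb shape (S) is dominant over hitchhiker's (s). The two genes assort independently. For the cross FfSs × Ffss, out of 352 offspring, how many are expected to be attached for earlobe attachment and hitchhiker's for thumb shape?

Dihybrid cross FfSs × Ffss — consider each gene separately:
earlobe attachment: Ff × Ff → 1 FF, 2 Ff, 1 ff → 3 F_ : 1 ff (out of 4)
thumb shape: Ss × ss → 2 Ss, 2 ss → 2 S_ : 2 ss (out of 4)
Looking for: attached (ff) and hitchhiker's (ss)
P(attached) = 1/4, P(hitchhiker's) = 2/4
P(both) = 1/4 × 2/4 = 2/16 = 1/8
Expected count = 1/8 × 352 = 44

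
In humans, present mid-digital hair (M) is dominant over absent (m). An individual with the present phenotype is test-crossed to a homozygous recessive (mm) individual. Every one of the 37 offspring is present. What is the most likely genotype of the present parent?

Test cross: ? × mm
All offspring are present.
If the unknown parent were heterozygous (Mm), about half of 37 offspring would be absent; none are. The unknown parent is most likely homozygous dominant (MM).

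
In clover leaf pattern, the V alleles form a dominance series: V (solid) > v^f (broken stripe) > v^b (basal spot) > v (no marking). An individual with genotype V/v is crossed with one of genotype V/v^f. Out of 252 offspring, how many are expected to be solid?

Cross: V/v × V/v^f
Allele dominance: V > v^f > v^b > v
Offspring genotypes: 1 V/V, 1 V/v^f, 1 V/v, 1 v^f/v
Phenotype counts: 3 solid, 1 broken stripe
solid: 3 out of 4 → fraction 3/4
Expected count = 3/4 × 252 = 189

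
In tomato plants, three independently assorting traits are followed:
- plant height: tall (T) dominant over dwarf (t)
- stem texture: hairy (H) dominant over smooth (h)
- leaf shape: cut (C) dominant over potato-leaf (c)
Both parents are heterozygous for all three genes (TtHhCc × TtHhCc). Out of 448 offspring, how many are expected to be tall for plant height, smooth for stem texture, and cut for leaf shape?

Trihybrid cross: TtHhCc × TtHhCc
Each trait segregates independently with a 3:1 phenotypic ratio, so each gene contributes 3/4 (dominant) or 1/4 (recessive).
Target: tall (plant height), smooth (stem texture), cut (leaf shape)
Probability = product of independent per-trait probabilities
= 3/4 × 1/4 × 3/4 = 9/64
Expected count = 9/64 × 448 = 63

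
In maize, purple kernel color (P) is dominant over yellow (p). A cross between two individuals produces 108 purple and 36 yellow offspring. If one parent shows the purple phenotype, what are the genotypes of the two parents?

Observed offspring: 108 purple, 36 yellow
The observed ratio simplifies to 3:1. Yellow (pp) offspring appear, so each parent must contribute one p allele. The parent stated to show purple carries P, so it is Pp. The other parent is then either Pp or pp: Pp × pp would give a 1:1 split, whereas Pp × Pp gives 3:1 — matching the data. So both parents are heterozygous (Pp × Pp).
Parent genotypes: Pp × Pp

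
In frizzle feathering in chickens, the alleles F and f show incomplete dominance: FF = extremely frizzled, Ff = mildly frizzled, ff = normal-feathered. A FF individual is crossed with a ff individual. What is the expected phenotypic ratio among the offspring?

Punnett square for FF × ff:
Offspring genotypes: 4 Ff
Phenotype counts: 4 mildly frizzled
Ratio: all mildly frizzled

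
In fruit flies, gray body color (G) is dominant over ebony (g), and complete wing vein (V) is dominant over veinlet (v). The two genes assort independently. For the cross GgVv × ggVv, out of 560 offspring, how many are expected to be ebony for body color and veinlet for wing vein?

Dihybrid cross GgVv × ggVv — consider each gene separately:
body color: Gg × gg → 2 Gg, 2 gg → 2 G_ : 2 gg (out of 4)
wing vein: Vv × Vv → 1 VV, 2 Vv, 1 vv → 3 V_ : 1 vv (out of 4)
Looking for: ebony (gg) and veinlet (vv)
P(ebony) = 2/4, P(veinlet) = 1/4
P(both) = 2/4 × 1/4 = 2/16 = 1/8
Expected count = 1/8 × 560 = 70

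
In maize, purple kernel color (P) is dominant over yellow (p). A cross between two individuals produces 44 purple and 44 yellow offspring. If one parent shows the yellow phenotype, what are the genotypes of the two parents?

Observed offspring: 44 purple, 44 yellow
The observed ratio simplifies to 1:1. One parent shows yellow, so its genotype must be pp. A 1:1 offspring split requires the other parent to be heterozygous (Pp).
Parent genotypes: pp × Pp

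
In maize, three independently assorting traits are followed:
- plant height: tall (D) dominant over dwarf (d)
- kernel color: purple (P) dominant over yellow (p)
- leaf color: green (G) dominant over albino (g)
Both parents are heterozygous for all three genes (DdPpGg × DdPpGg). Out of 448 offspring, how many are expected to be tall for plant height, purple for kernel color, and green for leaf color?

Trihybrid cross: DdPpGg × DdPpGg
Each trait segregates independently with a 3:1 phenotypic ratio, so each gene contributes 3/4 (dominant) or 1/4 (recessive).
Target: tall (plant height), purple (kernel color), green (leaf color)
Probability = product of independent per-trait probabilities
= 3/4 × 3/4 × 3/4 = 27/64
Expected count = 27/64 × 448 = 189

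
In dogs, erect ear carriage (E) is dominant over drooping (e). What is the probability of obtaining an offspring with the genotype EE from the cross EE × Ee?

Punnett square for EE × Ee:
Offspring genotypes: 2 EE, 2 Ee
Total offspring: 4
Count with target: 2
Probability: 2/4 = 1/2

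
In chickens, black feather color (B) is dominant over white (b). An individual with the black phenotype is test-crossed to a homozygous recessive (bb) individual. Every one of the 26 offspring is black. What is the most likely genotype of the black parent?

Test cross: ? × bb
All offspring are black.
If the unknown parent were heterozygous (Bb), about half of 26 offspring would be white; none are. The unknown parent is most likely homozygous dominant (BB).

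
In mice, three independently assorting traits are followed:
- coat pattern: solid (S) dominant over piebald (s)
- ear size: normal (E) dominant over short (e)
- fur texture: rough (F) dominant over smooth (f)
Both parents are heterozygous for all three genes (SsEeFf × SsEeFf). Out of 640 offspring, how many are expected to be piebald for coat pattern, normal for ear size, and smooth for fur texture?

Trihybrid cross: SsEeFf × SsEeFf
Each trait segregates independently with a 3:1 phenotypic ratio, so each gene contributes 3/4 (dominant) or 1/4 (recessive).
Target: piebald (coat pattern), normal (ear size), smooth (fur texture)
Probability = product of independent per-trait probabilities
= 1/4 × 3/4 × 1/4 = 3/64
Expected count = 3/64 × 640 = 30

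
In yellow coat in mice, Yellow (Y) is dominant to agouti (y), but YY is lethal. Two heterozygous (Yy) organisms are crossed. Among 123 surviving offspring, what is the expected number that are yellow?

Cross: Yy × Yy
Punnett square offspring (before lethality): 1 YY, 2 Yy, 1 yy
The YY genotype is lethal (embryos die); surviving offspring: 2 Yy, 1 yy
yellow: 2 out of 3 → fraction 2/3
Expected count = 2/3 × 123 = 82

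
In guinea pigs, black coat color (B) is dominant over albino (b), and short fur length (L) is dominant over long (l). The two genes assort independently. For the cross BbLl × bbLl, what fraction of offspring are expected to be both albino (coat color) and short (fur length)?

Dihybrid cross BbLl × bbLl — consider each gene separately:
coat color: Bb × bb → 2 Bb, 2 bb → 2 B_ : 2 bb (out of 4)
fur length: Ll × Ll → 1 LL, 2 Ll, 1 ll → 3 L_ : 1 ll (out of 4)
Looking for: albino (bb) and short (L_)
P(albino) = 2/4, P(short) = 3/4
P(both) = 2/4 × 3/4 = 6/16 = 3/8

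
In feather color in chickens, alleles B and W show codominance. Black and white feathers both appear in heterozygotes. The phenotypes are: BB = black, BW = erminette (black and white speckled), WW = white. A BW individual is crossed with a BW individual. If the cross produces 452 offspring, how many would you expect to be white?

Punnett square for BW × BW:
Offspring genotypes: 1 BB, 2 BW, 1 WW
Phenotype counts: 1 black, 2 erminette (black and white speckled), 1 white
white: 1 out of 4 → fraction 1/4
Expected count = 1/4 × 452 = 113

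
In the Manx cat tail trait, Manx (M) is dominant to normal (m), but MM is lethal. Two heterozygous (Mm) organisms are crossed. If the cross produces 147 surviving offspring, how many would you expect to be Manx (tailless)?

Cross: Mm × Mm
Punnett square offspring (before lethality): 1 MM, 2 Mm, 1 mm
The MM genotype is lethal (embryos die); surviving offspring: 2 Mm, 1 mm
Manx (tailless): 2 out of 3 → fraction 2/3
Expected count = 2/3 × 147 = 98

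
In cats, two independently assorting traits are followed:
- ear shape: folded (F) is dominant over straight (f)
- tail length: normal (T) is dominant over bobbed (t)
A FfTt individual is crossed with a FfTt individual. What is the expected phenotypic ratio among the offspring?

Dihybrid cross FfTt × FfTt — consider each gene separately:
ear shape: Ff × Ff → 1 FF, 2 Ff, 1 ff → 3 F_ : 1 ff (out of 4)
tail length: Tt × Tt → 1 TT, 2 Tt, 1 tt → 3 T_ : 1 tt (out of 4)
Combine (counts out of 4 × 4 = 16): folded/normal (F_T_) = 3×3 = 9; folded/bobbed (F_tt) = 3×1 = 3; straight/normal (ffT_) = 1×3 = 3; straight/bobbed (fftt) = 1×1 = 1
Phenotype counts (out of 16): 9 folded/normal, 3 folded/bobbed, 3 straight/normal, 1 straight/bobbed
Ratio: 9 folded/normal : 3 folded/bobbed : 3 straight/normal : 1 straight/bobbed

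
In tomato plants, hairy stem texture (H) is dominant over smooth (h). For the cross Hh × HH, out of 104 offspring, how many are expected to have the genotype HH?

Punnett square for Hh × HH:
Offspring genotypes: 2 HH, 2 Hh
Total offspring: 4
Count with target: 2
Probability: 2/4 = 1/2
Expected count = 1/2 × 104 = 52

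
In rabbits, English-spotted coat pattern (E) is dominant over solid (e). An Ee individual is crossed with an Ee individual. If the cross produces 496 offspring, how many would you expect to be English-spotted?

Punnett square for Ee × Ee:
Offspring genotypes: 1 EE, 2 Ee, 1 ee
English-spotted: 3, solid: 1
English-spotted: 3 out of 4 → fraction 3/4
Expected count = 3/4 × 496 = 372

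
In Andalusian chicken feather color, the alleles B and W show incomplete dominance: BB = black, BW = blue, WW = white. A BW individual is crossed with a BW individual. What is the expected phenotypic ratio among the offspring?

Punnett square for BW × BW:
Offspring genotypes: 1 BB, 2 BW, 1 WW
Phenotype counts: 1 black, 2 blue, 1 white
Ratio: 1 black : 2 blue : 1 white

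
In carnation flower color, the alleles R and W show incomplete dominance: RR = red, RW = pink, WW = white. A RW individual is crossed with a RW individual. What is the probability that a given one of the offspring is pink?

Punnett square for RW × RW:
Offspring genotypes: 1 RR, 2 RW, 1 WW
Phenotype counts: 1 red, 2 pink, 1 white
pink: 2 out of 4
Probability: 2/4 = 1/2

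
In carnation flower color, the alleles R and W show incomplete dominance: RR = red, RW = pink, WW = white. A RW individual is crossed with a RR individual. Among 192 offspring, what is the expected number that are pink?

Punnett square for RW × RR:
Offspring genotypes: 2 RR, 2 RW
Phenotype counts: 2 red, 2 pink
pink: 2 out of 4 → fraction 1/2
Expected count = 1/2 × 192 = 96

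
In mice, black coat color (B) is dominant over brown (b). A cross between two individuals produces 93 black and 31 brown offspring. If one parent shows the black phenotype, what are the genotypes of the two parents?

Observed offspring: 93 black, 31 brown
The observed ratio simplifies to 3:1. Brown (bb) offspring appear, so each parent must contribute one b allele. The parent stated to show black carries B, so it is Bb. The other parent is then either Bb or bb: Bb × bb would give a 1:1 split, whereas Bb × Bb gives 3:1 — matching the data. So both parents are heterozygous (Bb × Bb).
Parent genotypes: Bb × Bb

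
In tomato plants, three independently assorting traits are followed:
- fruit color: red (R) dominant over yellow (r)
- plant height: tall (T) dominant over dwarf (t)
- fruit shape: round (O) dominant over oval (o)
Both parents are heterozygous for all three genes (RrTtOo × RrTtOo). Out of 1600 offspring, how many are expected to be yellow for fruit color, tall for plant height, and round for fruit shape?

Trihybrid cross: RrTtOo × RrTtOo
Each trait segregates independently with a 3:1 phenotypic ratio, so each gene contributes 3/4 (dominant) or 1/4 (recessive).
Target: yellow (fruit color), tall (plant height), round (fruit shape)
Probability = product of independent per-trait probabilities
= 1/4 × 3/4 × 3/4 = 9/64
Expected count = 9/64 × 1600 = 225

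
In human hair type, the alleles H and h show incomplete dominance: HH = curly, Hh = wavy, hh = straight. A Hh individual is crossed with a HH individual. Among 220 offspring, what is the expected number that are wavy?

Punnett square for Hh × HH:
Offspring genotypes: 2 HH, 2 Hh
Phenotype counts: 2 curly, 2 wavy
wavy: 2 out of 4 → fraction 1/2
Expected count = 1/2 × 220 = 110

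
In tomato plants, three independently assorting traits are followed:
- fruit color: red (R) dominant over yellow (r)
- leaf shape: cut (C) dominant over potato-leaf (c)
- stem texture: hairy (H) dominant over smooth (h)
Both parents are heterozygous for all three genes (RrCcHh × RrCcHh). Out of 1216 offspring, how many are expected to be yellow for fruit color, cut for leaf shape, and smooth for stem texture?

Trihybrid cross: RrCcHh × RrCcHh
Each trait segregates independently with a 3:1 phenotypic ratio, so each gene contributes 3/4 (dominant) or 1/4 (recessive).
Target: yellow (fruit color), cut (leaf shape), smooth (stem texture)
Probability = product of independent per-trait probabilities
= 1/4 × 3/4 × 1/4 = 3/64
Expected count = 3/64 × 1216 = 57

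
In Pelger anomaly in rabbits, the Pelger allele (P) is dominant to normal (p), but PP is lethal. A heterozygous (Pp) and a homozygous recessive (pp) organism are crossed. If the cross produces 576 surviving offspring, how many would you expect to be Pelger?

Cross: Pp × pp
Punnett square offspring (before lethality): 2 Pp, 2 pp
No PP offspring are produced in this cross.
Pelger: 2 out of 4 → fraction 1/2
Expected count = 1/2 × 576 = 288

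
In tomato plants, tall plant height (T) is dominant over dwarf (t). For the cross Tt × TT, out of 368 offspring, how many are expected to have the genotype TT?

Punnett square for Tt × TT:
Offspring genotypes: 2 TT, 2 Tt
Total offspring: 4
Count with target: 2
Probability: 2/4 = 1/2
Expected count = 1/2 × 368 = 184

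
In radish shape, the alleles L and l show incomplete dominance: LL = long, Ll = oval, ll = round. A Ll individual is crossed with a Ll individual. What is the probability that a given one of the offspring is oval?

Punnett square for Ll × Ll:
Offspring genotypes: 1 LL, 2 Ll, 1 ll
Phenotype counts: 1 long, 2 oval, 1 round
oval: 2 out of 4
Probability: 2/4 = 1/2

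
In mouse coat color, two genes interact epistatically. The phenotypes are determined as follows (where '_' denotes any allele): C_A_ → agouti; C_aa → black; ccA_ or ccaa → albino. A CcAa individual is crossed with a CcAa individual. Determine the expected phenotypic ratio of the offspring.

Cross: CcAa × CcAa — consider each gene separately:
C gene: Cc × Cc → 1 CC, 2 Cc, 1 cc → 3 C_ : 1 cc (out of 4)
A gene: Aa × Aa → 1 AA, 2 Aa, 1 aa → 3 A_ : 1 aa (out of 4)
Genotype classes (out of 4 × 4 = 16): C_A_ = 3×3 = 9; C_aa = 3×1 = 3; ccA_ = 1×3 = 3; ccaa = 1×1 = 1
Apply the phenotype rules: C_A_ (9) → agouti; C_aa (3) → black; ccA_ (3) + ccaa (1) → albino
Phenotype counts (out of 16): 9 agouti, 3 black, 4 albino
Ratio: 9 agouti : 3 black : 4 albino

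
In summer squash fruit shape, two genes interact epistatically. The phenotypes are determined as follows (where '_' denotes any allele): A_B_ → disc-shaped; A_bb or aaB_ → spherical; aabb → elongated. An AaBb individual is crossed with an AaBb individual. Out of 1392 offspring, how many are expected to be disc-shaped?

Cross: AaBb × AaBb — consider each gene separately:
A gene: Aa × Aa → 1 AA, 2 Aa, 1 aa → 3 A_ : 1 aa (out of 4)
B gene: Bb × Bb → 1 BB, 2 Bb, 1 bb → 3 B_ : 1 bb (out of 4)
Genotype classes (out of 4 × 4 = 16): A_B_ = 3×3 = 9; A_bb = 3×1 = 3; aaB_ = 1×3 = 3; aabb = 1×1 = 1
Apply the phenotype rules: A_B_ (9) → disc-shaped; A_bb (3) + aaB_ (3) → spherical; aabb (1) → elongated
Phenotype counts (out of 16): 9 disc-shaped, 6 spherical, 1 elongated
disc-shaped: 9 out of 16 → fraction 9/16
Expected count = 9/16 × 1392 = 783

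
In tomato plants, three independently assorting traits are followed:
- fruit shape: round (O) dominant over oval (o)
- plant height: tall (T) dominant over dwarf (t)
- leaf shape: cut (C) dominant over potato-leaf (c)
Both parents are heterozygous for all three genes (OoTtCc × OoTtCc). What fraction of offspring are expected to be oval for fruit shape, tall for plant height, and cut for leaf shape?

Trihybrid cross: OoTtCc × OoTtCc
Each trait segregates independently with a 3:1 phenotypic ratio, so each gene contributes 3/4 (dominant) or 1/4 (recessive).
Target: oval (fruit shape), tall (plant height), cut (leaf shape)
Probability = product of independent per-trait probabilities
= 1/4 × 3/4 × 3/4 = 9/64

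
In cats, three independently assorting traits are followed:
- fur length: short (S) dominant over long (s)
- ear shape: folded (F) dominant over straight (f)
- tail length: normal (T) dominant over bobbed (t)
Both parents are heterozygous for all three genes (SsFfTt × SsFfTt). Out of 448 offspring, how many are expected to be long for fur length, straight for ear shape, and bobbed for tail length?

Trihybrid cross: SsFfTt × SsFfTt
Each trait segregates independently with a 3:1 phenotypic ratio, so each gene contributes 3/4 (dominant) or 1/4 (recessive).
Target: long (fur length), straight (ear shape), bobbed (tail length)
Probability = product of independent per-trait probabilities
= 1/4 × 1/4 × 1/4 = 1/64
Expected count = 1/64 × 448 = 7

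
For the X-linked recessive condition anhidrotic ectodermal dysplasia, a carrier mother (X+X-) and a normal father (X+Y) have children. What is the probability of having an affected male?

Cross: X+X- × X+Y
Offspring: 1 X+X+, 1 X+Y, 1 X+X-, 1 X-Y
Probability of an affected male: 1/4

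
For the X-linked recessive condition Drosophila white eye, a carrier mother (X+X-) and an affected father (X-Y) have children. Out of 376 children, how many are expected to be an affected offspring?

Cross: X+X- × X-Y
Offspring: 1 X+X-, 1 X+Y, 1 X-X-, 1 X-Y
Probability of an affected offspring: 2/4 = 1/2
Expected count = 1/2 × 376 = 188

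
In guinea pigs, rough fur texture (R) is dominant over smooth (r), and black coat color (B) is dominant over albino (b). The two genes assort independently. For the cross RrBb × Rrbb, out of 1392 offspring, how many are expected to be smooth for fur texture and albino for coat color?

Dihybrid cross RrBb × Rrbb — consider each gene separately:
fur texture: Rr × Rr → 1 RR, 2 Rr, 1 rr → 3 R_ : 1 rr (out of 4)
coat color: Bb × bb → 2 Bb, 2 bb → 2 B_ : 2 bb (out of 4)
Looking for: smooth (rr) and albino (bb)
P(smooth) = 1/4, P(albino) = 2/4
P(both) = 1/4 × 2/4 = 2/16 = 1/8
Expected count = 1/8 × 1392 = 174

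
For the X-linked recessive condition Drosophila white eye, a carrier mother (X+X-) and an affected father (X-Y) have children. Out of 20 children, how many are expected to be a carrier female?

Cross: X+X- × X-Y
Offspring: 1 X+X-, 1 X+Y, 1 X-X-, 1 X-Y
Probability of a carrier female: 1/4
Expected count = 1/4 × 20 = 5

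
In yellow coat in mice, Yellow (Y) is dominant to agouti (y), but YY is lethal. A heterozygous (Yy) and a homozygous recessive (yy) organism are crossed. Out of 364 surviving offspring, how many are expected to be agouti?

Cross: Yy × yy
Punnett square offspring (before lethality): 2 Yy, 2 yy
No YY offspring are produced in this cross.
agouti: 2 out of 4 → fraction 1/2
Expected count = 1/2 × 364 = 182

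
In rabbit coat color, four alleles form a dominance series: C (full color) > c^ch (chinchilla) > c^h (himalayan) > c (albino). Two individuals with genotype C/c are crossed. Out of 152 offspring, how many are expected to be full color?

Cross: C/c × C/c
Allele dominance: C > c^ch > c^h > c
Offspring genotypes: 1 C/C, 2 C/c, 1 c/c
Phenotype counts: 3 full color, 1 albino
full color: 3 out of 4 → fraction 3/4
Expected count = 3/4 × 152 = 114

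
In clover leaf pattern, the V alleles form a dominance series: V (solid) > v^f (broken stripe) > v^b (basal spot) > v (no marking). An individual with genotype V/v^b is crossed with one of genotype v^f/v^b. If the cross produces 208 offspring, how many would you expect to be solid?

Cross: V/v^b × v^f/v^b
Allele dominance: V > v^f > v^b > v
Offspring genotypes: 1 V/v^f, 1 V/v^b, 1 v^f/v^b, 1 v^b/v^b
Phenotype counts: 2 solid, 1 broken stripe, 1 basal spot
solid: 2 out of 4 → fraction 1/2
Expected count = 1/2 × 208 = 104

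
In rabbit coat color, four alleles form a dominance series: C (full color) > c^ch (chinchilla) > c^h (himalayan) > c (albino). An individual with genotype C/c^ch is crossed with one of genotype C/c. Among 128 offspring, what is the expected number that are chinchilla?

Cross: C/c^ch × C/c
Allele dominance: C > c^ch > c^h > c
Offspring genotypes: 1 C/C, 1 C/c, 1 C/c^ch, 1 c^ch/c
Phenotype counts: 3 full color, 1 chinchilla
chinchilla: 1 out of 4 → fraction 1/4
Expected count = 1/4 × 128 = 32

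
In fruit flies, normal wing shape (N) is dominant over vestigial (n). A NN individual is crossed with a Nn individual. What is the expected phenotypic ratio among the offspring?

Punnett square for NN × Nn:
Offspring genotypes: 2 NN, 2 Nn
normal: 4, vestigial: 0
Ratio: all normal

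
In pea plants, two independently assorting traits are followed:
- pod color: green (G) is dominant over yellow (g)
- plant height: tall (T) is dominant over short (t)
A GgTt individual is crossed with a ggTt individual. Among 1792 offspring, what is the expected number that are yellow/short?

Dihybrid cross GgTt × ggTt — consider each gene separately:
pod color: Gg × gg → 2 Gg, 2 gg → 2 G_ : 2 gg (out of 4)
plant height: Tt × Tt → 1 TT, 2 Tt, 1 tt → 3 T_ : 1 tt (out of 4)
Combine (counts out of 4 × 4 = 16): green/tall (G_T_) = 2×3 = 6; green/short (G_tt) = 2×1 = 2; yellow/tall (ggT_) = 2×3 = 6; yellow/short (ggtt) = 2×1 = 2
Phenotype counts (out of 16): 6 green/tall, 2 green/short, 6 yellow/tall, 2 yellow/short
yellow/short: 2 out of 16 → fraction 1/8
Expected count = 1/8 × 1792 = 224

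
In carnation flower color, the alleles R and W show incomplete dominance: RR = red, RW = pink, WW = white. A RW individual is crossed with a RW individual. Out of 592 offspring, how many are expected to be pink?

Punnett square for RW × RW:
Offspring genotypes: 1 RR, 2 RW, 1 WW
Phenotype counts: 1 red, 2 pink, 1 white
pink: 2 out of 4 → fraction 1/2
Expected count = 1/2 × 592 = 296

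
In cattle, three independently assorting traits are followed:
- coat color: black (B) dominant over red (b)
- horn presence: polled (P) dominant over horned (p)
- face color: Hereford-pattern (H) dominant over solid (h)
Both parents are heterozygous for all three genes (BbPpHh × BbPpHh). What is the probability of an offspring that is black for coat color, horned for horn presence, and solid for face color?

Trihybrid cross: BbPpHh × BbPpHh
Each trait segregates independently with a 3:1 phenotypic ratio, so each gene contributes 3/4 (dominant) or 1/4 (recessive).
Target: black (coat color), horned (horn presence), solid (face color)
Probability = product of independent per-trait probabilities
= 3/4 × 1/4 × 1/4 = 3/64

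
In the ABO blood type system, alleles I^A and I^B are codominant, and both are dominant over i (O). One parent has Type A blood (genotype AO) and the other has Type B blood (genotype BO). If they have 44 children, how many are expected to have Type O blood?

Cross: AO × BO
Possible offspring genotypes: 1 AB, 1 AO, 1 BO, 1 OO
Blood type counts: 1 Type AB, 1 Type A, 1 Type B, 1 Type O
Probability of Type O: 1/4
Expected count = 1/4 × 44 = 11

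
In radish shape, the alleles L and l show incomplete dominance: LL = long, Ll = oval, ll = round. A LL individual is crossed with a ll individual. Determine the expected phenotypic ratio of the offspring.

Punnett square for LL × ll:
Offspring genotypes: 4 Ll
Phenotype counts: 4 oval
Ratio: all oval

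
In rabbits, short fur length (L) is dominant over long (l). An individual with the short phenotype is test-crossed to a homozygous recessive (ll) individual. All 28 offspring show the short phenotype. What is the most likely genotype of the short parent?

Test cross: ? × ll
All offspring are short.
If the unknown parent were heterozygous (Ll), about half of 28 offspring would be long; none are. The unknown parent is most likely homozygous dominant (LL).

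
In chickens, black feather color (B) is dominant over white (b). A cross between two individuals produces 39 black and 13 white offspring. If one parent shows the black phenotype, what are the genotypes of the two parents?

Observed offspring: 39 black, 13 white
The observed ratio simplifies to 3:1. White (bb) offspring appear, so each parent must contribute one b allele. The parent stated to show black carries B, so it is Bb. The other parent is then either Bb or bb: Bb × bb would give a 1:1 split, whereas Bb × Bb gives 3:1 — matching the data. So both parents are heterozygous (Bb × Bb).
Parent genotypes: Bb × Bb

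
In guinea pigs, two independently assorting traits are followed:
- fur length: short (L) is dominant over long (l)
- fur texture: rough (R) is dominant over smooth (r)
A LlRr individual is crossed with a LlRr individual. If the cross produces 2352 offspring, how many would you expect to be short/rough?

Dihybrid cross LlRr × LlRr — consider each gene separately:
fur length: Ll × Ll → 1 LL, 2 Ll, 1 ll → 3 L_ : 1 ll (out of 4)
fur texture: Rr × Rr → 1 RR, 2 Rr, 1 rr → 3 R_ : 1 rr (out of 4)
Combine (counts out of 4 × 4 = 16): short/rough (L_R_) = 3×3 = 9; short/smooth (L_rr) = 3×1 = 3; long/rough (llR_) = 1×3 = 3; long/smooth (llrr) = 1×1 = 1
Phenotype counts (out of 16): 9 short/rough, 3 short/smooth, 3 long/rough, 1 long/smooth
short/rough: 9 out of 16 → fraction 9/16
Expected count = 9/16 × 2352 = 1323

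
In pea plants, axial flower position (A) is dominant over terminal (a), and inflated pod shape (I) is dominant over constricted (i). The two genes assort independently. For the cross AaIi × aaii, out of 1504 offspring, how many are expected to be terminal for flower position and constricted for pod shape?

Dihybrid cross AaIi × aaii — consider each gene separately:
flower position: Aa × aa → 2 Aa, 2 aa → 2 A_ : 2 aa (out of 4)
pod shape: Ii × ii → 2 Ii, 2 ii → 2 I_ : 2 ii (out of 4)
Looking for: terminal (aa) and constricted (ii)
P(terminal) = 2/4, P(constricted) = 2/4
P(both) = 2/4 × 2/4 = 4/16 = 1/4
Expected count = 1/4 × 1504 = 376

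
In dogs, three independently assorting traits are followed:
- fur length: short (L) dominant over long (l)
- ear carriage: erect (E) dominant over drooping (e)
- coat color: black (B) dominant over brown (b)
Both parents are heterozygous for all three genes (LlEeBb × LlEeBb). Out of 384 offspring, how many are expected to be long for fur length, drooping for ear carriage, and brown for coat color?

Trihybrid cross: LlEeBb × LlEeBb
Each trait segregates independently with a 3:1 phenotypic ratio, so each gene contributes 3/4 (dominant) or 1/4 (recessive).
Target: long (fur length), drooping (ear carriage), brown (coat color)
Probability = product of independent per-trait probabilities
= 1/4 × 1/4 × 1/4 = 1/64
Expected count = 1/64 × 384 = 6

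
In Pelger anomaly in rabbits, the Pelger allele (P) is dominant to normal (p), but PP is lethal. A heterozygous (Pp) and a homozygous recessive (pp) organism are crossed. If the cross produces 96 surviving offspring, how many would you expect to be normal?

Cross: Pp × pp
Punnett square offspring (before lethality): 2 Pp, 2 pp
No PP offspring are produced in this cross.
normal: 2 out of 4 → fraction 1/2
Expected count = 1/2 × 96 = 48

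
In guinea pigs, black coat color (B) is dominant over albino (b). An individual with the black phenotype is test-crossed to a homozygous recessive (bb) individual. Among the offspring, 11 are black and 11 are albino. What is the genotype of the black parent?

Test cross: ? × bb
Offspring: 11 black, 11 albino — approximately 1:1.
A 1:1 ratio in a test cross indicates the unknown parent is heterozygous (Bb).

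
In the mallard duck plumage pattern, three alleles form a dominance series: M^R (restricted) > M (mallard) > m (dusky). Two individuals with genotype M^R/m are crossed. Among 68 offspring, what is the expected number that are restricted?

Cross: M^R/m × M^R/m
Allele dominance: M^R > M > m
Offspring genotypes: 1 M^R/M^R, 2 M^R/m, 1 m/m
Phenotype counts: 3 restricted, 1 dusky
restricted: 3 out of 4 → fraction 3/4
Expected count = 3/4 × 68 = 51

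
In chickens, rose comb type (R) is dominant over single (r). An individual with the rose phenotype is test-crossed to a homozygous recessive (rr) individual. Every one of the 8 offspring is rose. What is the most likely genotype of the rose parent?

Test cross: ? × rr
All offspring are rose.
If the unknown parent were heterozygous (Rr), about half of 8 offspring would be single; none are. The unknown parent is most likely homozygous dominant (RR).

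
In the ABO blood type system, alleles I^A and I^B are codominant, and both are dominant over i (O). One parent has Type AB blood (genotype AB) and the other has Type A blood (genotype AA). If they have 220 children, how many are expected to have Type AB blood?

Cross: AB × AA
Possible offspring genotypes: 2 AA, 2 AB
Blood type counts: 2 Type A, 2 Type AB
Probability of Type AB: 2/4 = 1/2
Expected count = 1/2 × 220 = 110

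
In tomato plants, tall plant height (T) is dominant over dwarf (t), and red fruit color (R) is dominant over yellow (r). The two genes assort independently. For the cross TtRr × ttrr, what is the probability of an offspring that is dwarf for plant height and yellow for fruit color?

Dihybrid cross TtRr × ttrr — consider each gene separately:
plant height: Tt × tt → 2 Tt, 2 tt → 2 T_ : 2 tt (out of 4)
fruit color: Rr × rr → 2 Rr, 2 rr → 2 R_ : 2 rr (out of 4)
Looking for: dwarf (tt) and yellow (rr)
P(dwarf) = 2/4, P(yellow) = 2/4
P(both) = 2/4 × 2/4 = 4/16 = 1/4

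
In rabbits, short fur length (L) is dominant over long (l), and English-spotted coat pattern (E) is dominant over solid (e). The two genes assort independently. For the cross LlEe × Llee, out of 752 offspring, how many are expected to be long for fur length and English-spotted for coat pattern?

Dihybrid cross LlEe × Llee — consider each gene separately:
fur length: Ll × Ll → 1 LL, 2 Ll, 1 ll → 3 L_ : 1 ll (out of 4)
coat pattern: Ee × ee → 2 Ee, 2 ee → 2 E_ : 2 ee (out of 4)
Looking for: long (ll) and English-spotted (E_)
P(long) = 1/4, P(English-spotted) = 2/4
P(both) = 1/4 × 2/4 = 2/16 = 1/8
Expected count = 1/8 × 752 = 94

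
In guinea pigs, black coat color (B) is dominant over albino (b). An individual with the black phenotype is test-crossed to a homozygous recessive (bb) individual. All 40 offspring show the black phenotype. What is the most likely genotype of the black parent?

Test cross: ? × bb
All offspring are black.
If the unknown parent were heterozygous (Bb), about half of 40 offspring would be albino; none are. The unknown parent is most likely homozygous dominant (BB).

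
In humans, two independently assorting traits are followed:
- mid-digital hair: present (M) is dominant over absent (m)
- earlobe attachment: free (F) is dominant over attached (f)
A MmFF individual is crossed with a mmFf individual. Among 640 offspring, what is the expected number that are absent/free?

Dihybrid cross MmFF × mmFf — consider each gene separately:
mid-digital hair: Mm × mm → 2 Mm, 2 mm → 2 M_ : 2 mm (out of 4)
earlobe attachment: FF × Ff → 2 FF, 2 Ff → 4 F_ (out of 4)
Combine (counts out of 4 × 4 = 16): present/free (M_F_) = 2×4 = 8; absent/free (mmF_) = 2×4 = 8
Phenotype counts (out of 16): 8 present/free, 8 absent/free
absent/free: 8 out of 16 → fraction 1/2
Expected count = 1/2 × 640 = 320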